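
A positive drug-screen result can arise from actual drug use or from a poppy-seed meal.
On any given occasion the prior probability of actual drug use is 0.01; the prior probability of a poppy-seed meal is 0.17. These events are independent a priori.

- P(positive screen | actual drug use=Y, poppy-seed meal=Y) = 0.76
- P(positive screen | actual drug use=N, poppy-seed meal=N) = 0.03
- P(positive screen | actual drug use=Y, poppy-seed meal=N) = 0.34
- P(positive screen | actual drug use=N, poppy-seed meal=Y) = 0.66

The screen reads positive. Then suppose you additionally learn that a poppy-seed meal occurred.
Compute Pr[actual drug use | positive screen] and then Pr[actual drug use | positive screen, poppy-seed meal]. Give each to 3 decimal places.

Pr[actual drug use | positive screen] ≈ 0.029; Pr[actual drug use | positive screen, poppy-seed meal] ≈ 0.011

P(positive screen) = 0.03×0.99×0.83 + 0.66×0.99×0.17 + 0.34×0.01×0.83 + 0.76×0.01×0.17 = 0.024651 + 0.111078 + 0.002822 + 0.001292 = 0.139843
The actual drug use-present share is 0.002822 + 0.001292 = 0.004114.
Hence the posterior is 0.004114/0.139843 ≈ 0.029.

Now also conditioning on poppy-seed meal=true:
By total probability over both values of actual drug use:
  P(positive screen | poppy-seed meal) = 0.66×0.99 + 0.76×0.01
        = 0.653400 + 0.007600 = 0.661000
The terms with actual drug use present sum to 0.007600, so
  P(actual drug use | positive screen, poppy-seed meal) = 0.007600 / 0.661000 ≈ 0.011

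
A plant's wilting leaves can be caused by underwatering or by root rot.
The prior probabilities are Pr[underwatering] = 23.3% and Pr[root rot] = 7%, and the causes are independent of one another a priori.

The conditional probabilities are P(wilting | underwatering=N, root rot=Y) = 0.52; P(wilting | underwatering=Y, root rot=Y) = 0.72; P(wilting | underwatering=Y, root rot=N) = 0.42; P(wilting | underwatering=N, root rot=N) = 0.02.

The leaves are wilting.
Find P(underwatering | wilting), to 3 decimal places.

Enumerate the 4 (underwatering, root rot) configurations and weight by the priors:
  P(wilting) = 0.02·0.767·0.93 + 0.52·0.767·0.07 + 0.42·0.233·0.93 + 0.72·0.233·0.07
        = 0.014266 + 0.027919 + 0.091010 + 0.011743 = 0.144938
Keeping only the underwatering-present terms gives 0.102753, so
  P(underwatering | wilting) = 0.102753 / 0.144938 ≈ 0.709

P(underwatering | wilting) ≈ 0.709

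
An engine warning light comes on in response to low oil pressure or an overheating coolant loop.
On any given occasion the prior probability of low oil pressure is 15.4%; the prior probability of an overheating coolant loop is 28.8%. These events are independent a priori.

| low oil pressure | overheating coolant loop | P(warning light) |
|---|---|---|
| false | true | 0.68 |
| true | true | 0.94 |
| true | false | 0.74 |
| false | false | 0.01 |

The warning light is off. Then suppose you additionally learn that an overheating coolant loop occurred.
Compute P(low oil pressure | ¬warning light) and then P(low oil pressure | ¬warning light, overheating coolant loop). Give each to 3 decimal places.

P(low oil pressure | ¬warning light) ≈ 0.044; P(low oil pressure | ¬warning light, overheating coolant loop) ≈ 0.033

Sum P(¬warning light|·) weighted by the priors over the 4 (low oil pressure, overheating coolant loop) configurations:
  P(¬warning light) = 0.99*0.846*0.712 + 0.32*0.846*0.288 + 0.26*0.154*0.712 + 0.06*0.154*0.288
        = 0.596328 + 0.077967 + 0.028508 + 0.002661 = 0.705464
The terms with low oil pressure present sum to 0.031169, so
  P(low oil pressure | ¬warning light) = 0.031169 / 0.705464 ≈ 0.044

Now also conditioning on overheating coolant loop=true:
For the numerator, keep only low oil pressure=true terms: 0.06*0.154 = 0.009240
The normalizing constant is 0.32*0.846 + 0.06*0.154 = 0.279960
P(low oil pressure | ¬warning light, overheating coolant loop) = 0.009240/0.279960 ≈ 0.033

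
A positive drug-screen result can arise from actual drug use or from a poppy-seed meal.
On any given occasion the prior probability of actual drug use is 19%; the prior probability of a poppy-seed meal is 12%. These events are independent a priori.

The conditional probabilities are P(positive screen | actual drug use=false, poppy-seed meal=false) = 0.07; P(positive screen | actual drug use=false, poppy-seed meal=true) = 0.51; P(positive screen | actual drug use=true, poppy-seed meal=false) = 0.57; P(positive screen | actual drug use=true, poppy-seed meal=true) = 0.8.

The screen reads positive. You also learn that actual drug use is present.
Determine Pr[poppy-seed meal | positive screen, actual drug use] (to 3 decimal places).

Pr[poppy-seed meal | positive screen, actual drug use] ≈ 0.161

By total probability over both values of poppy-seed meal:
  P(positive screen | actual drug use) = 0.57·0.88 + 0.8·0.12
        = 0.501600 + 0.096000 = 0.597600
Configurations with poppy-seed meal contribute 0.096000, so
  P(poppy-seed meal | positive screen, actual drug use) = 0.096000 / 0.597600 ≈ 0.161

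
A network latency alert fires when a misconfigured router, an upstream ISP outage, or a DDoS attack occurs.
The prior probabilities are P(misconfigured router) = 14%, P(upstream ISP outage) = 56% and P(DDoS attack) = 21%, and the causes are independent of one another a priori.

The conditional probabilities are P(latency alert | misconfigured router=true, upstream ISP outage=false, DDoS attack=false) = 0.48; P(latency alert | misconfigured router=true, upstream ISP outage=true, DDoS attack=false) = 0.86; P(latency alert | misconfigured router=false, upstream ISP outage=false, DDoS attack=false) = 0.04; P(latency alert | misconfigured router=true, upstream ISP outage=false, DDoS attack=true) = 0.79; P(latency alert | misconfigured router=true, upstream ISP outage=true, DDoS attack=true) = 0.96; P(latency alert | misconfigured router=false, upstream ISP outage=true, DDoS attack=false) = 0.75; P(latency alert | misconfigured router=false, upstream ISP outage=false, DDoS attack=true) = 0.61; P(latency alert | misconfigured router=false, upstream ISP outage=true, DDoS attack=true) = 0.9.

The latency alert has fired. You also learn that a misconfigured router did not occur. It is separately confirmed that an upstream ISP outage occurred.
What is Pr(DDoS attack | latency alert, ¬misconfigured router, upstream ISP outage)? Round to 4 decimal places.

Weight on DDoS attack=true, given the evidence: 0.9×0.21 = 0.189000
Normalizer over all consistent configurations: 0.75×0.79 + 0.9×0.21 = 0.781500
P(DDoS attack | latency alert, ¬misconfigured router, upstream ISP outage) = 0.189000/0.781500 ≈ 0.2418

Pr(DDoS attack | latency alert, ¬misconfigured router, upstream ISP outage) ≈ 0.2418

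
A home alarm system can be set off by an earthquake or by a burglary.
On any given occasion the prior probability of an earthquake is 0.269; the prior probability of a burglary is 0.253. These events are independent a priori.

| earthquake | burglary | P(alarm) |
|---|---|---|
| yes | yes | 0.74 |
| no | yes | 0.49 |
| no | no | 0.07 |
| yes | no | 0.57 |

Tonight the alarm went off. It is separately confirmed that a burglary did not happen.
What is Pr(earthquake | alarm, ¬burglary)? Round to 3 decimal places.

Numerator (weight on configurations with earthquake): 0.57*0.269 = 0.153330
Normalizer over all consistent configurations: 0.07*0.731 + 0.57*0.269 = 0.204500
P(earthquake | alarm, ¬burglary) = 0.153330/0.204500 ≈ 0.750

Pr(earthquake | alarm, ¬burglary) ≈ 0.750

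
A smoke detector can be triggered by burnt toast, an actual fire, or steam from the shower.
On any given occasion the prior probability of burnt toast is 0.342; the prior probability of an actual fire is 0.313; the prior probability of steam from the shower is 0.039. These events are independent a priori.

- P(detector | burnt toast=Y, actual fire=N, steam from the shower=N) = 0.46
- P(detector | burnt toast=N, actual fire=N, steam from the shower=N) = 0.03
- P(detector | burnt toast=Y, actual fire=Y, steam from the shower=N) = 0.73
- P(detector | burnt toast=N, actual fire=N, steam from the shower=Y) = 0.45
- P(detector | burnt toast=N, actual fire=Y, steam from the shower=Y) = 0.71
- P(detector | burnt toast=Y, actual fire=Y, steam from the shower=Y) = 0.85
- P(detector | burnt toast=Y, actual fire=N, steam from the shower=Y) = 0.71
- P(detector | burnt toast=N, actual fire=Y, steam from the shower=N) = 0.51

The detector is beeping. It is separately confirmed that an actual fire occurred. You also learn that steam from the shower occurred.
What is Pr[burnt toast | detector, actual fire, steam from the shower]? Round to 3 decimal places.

Pr[burnt toast | detector, actual fire, steam from the shower] ≈ 0.384

P(detector | actual fire, steam from the shower) = 0.71×0.658 + 0.85×0.342 = 0.467180 + 0.290700 = 0.757880
Restricting to configurations with burnt toast present: 0.85×0.342 = 0.290700.
Hence the posterior is 0.290700/0.757880 ≈ 0.384.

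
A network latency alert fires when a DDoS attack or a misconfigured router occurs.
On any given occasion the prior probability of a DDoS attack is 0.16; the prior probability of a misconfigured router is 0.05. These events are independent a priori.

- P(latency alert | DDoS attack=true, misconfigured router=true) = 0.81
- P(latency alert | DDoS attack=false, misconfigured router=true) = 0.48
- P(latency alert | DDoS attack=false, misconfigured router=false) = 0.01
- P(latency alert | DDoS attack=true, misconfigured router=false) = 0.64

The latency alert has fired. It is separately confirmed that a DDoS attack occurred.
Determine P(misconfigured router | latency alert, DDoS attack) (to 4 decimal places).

For the numerator, keep only misconfigured router=true terms: 0.81·0.05 = 0.040500
Normalizer over all consistent configurations: 0.64·0.95 + 0.81·0.05 = 0.648500
Posterior = 0.040500 / 0.648500 ≈ 0.0625

P(misconfigured router | latency alert, DDoS attack) ≈ 0.0625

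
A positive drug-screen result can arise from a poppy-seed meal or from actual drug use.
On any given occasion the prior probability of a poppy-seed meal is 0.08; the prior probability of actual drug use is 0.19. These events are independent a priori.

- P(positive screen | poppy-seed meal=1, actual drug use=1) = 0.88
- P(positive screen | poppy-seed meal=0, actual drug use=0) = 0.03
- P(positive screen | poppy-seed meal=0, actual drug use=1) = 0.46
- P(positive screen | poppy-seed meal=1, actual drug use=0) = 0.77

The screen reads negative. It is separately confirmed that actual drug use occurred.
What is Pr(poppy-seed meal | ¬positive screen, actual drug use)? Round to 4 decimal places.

Pr(poppy-seed meal | ¬positive screen, actual drug use) ≈ 0.0190

Numerator (weight on configurations with poppy-seed meal): 0.12·0.08 = 0.009600
Denominator P(¬positive screen | actual drug use): 0.54·0.92 + 0.12·0.08 = 0.506400
P(poppy-seed meal | ¬positive screen, actual drug use) = 0.009600/0.506400 ≈ 0.0190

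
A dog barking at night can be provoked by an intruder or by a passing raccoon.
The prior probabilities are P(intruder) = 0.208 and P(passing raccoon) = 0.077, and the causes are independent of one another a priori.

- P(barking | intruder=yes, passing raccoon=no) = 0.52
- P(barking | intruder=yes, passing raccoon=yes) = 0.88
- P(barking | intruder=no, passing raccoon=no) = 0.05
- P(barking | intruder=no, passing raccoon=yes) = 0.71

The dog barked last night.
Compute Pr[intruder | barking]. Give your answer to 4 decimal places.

For the numerator, keep only intruder=true terms: 0.099832 + 0.014094 = 0.113926
Normalizer over all consistent configurations: 0.05*0.792*0.923 + 0.71*0.792*0.077 + 0.52*0.208*0.923 + 0.88*0.208*0.077 = 0.193776
P(intruder | barking) = 0.113926/0.193776 ≈ 0.5879

Pr[intruder | barking] ≈ 0.5879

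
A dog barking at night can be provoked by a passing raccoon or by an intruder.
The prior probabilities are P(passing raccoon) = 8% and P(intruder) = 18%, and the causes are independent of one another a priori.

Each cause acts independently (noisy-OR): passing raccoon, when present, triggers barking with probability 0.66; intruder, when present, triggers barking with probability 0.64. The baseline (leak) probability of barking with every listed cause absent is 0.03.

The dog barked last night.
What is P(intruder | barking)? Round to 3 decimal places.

Under noisy-OR, P(barking | causes) = 1 − (1−0.03)·∏(1−qᵢ) over the active causes.
Sum P(barking|·) weighted by the priors over the 4 (passing raccoon, intruder) configurations:
  P(barking) = 0.03*0.92*0.82 + 0.6508*0.92*0.18 + 0.6702*0.08*0.82 + 0.881272*0.08*0.18
        = 0.022632 + 0.107772 + 0.043965 + 0.012690 = 0.187059
Configurations with intruder contribute 0.120462, so
  P(intruder | barking) = 0.120462 / 0.187059 ≈ 0.644

P(intruder | barking) ≈ 0.644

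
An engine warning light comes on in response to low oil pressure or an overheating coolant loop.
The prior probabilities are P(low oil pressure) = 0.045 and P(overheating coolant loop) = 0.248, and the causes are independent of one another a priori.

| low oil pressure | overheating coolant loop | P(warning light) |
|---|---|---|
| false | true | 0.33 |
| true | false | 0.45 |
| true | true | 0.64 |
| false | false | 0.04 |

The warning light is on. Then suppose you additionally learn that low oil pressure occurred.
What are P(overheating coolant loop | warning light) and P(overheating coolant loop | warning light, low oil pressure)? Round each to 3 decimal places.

By total probability over the 4 (low oil pressure, overheating coolant loop) configurations:
  P(warning light) = 0.04×0.955×0.752 + 0.33×0.955×0.248 + 0.45×0.045×0.752 + 0.64×0.045×0.248
        = 0.028726 + 0.078157 + 0.015228 + 0.007142 = 0.129253
The terms with overheating coolant loop present sum to 0.085299, so
  P(overheating coolant loop | warning light) = 0.085299 / 0.129253 ≈ 0.660

Now condition on the additional information:
Weight on overheating coolant loop=true, given the evidence: 0.64*0.248 = 0.158720
Denominator P(warning light | low oil pressure): 0.45*0.752 + 0.64*0.248 = 0.497120
P(overheating coolant loop | warning light, low oil pressure) = 0.158720/0.497120 ≈ 0.319
The drop from 0.660 to 0.319 is the explaining-away (discounting) effect.

P(overheating coolant loop | warning light) ≈ 0.660; P(overheating coolant loop | warning light, low oil pressure) ≈ 0.319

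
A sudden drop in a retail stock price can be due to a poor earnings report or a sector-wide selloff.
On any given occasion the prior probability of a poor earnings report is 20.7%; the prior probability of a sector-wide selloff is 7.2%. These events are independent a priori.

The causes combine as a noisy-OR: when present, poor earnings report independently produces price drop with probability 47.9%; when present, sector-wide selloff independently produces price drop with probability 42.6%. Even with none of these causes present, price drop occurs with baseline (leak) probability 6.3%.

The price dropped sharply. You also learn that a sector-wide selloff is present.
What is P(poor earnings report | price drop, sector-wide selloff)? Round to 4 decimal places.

P(poor earnings report | price drop, sector-wide selloff) ≈ 0.2890

Under noisy-OR, P(price drop | causes) = 1 − (1−0.063)·∏(1−qᵢ) over the active causes.
P(price drop | sector-wide selloff) = 0.462162×0.793 + 0.719786×0.207 = 0.366494 + 0.148996 = 0.515490
Restricting to configurations with poor earnings report present: 0.719786×0.207 = 0.148996.
P(poor earnings report | price drop, sector-wide selloff) = 0.148996 / 0.515490 ≈ 0.2890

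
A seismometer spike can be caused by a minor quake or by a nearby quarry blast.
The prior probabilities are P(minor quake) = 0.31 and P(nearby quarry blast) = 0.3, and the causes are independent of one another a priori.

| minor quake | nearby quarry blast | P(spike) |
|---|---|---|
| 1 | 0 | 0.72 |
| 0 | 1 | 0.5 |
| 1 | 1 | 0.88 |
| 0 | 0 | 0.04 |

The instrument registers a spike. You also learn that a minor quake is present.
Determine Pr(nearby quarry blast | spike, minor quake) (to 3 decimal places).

P(spike | minor quake) = 0.72·0.7 + 0.88·0.3 = 0.504000 + 0.264000 = 0.768000
Of this, 0.264000 comes from 0.88·0.3 (the nearby quarry blast=true cases).
Hence the posterior is 0.264000/0.768000 ≈ 0.344.

Pr(nearby quarry blast | spike, minor quake) ≈ 0.344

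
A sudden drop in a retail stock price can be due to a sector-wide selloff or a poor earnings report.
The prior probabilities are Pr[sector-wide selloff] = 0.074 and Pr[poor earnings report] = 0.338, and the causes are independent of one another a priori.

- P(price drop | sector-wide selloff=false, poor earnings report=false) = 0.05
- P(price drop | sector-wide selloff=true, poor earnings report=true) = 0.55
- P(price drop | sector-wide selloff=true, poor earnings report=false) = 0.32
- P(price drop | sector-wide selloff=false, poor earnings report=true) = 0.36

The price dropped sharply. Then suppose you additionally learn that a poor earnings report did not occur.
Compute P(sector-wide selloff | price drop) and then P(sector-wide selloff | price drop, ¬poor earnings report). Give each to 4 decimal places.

For the numerator, keep only sector-wide selloff=true terms: 0.015676 + 0.013757 = 0.029433
Normalizer over all consistent configurations: 0.05·0.926·0.662 + 0.36·0.926·0.338 + 0.32·0.074·0.662 + 0.55·0.074·0.338 = 0.172760
P(sector-wide selloff | price drop) = 0.029433/0.172760 ≈ 0.1704

Now condition on the additional information:
Weight on sector-wide selloff=true, given the evidence: 0.32×0.074 = 0.023680
Normalizer over all consistent configurations: 0.05×0.926 + 0.32×0.074 = 0.069980
Posterior = 0.023680 / 0.069980 ≈ 0.3384
With poor earnings report excluded, sector-wide selloff must carry more of the explanatory weight for the price drop.

P(sector-wide selloff | price drop) ≈ 0.1704; P(sector-wide selloff | price drop, ¬poor earnings report) ≈ 0.3384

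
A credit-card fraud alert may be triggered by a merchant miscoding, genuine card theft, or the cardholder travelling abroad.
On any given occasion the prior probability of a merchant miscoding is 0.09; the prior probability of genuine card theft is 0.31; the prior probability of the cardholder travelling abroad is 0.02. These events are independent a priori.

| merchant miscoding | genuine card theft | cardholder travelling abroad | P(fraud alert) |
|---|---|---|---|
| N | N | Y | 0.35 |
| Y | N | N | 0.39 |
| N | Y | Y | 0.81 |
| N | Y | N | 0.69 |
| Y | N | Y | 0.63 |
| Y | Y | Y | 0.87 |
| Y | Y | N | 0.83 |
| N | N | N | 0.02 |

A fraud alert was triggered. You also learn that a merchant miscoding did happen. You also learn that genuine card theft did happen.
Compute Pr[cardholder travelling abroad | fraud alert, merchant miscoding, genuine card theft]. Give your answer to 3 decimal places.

For the numerator, keep only cardholder travelling abroad=true terms: 0.87×0.02 = 0.017400
The normalizing constant is 0.83×0.98 + 0.87×0.02 = 0.830800
P(cardholder travelling abroad | fraud alert, merchant miscoding, genuine card theft) = 0.017400/0.830800 ≈ 0.021

Pr[cardholder travelling abroad | fraud alert, merchant miscoding, genuine card theft] ≈ 0.021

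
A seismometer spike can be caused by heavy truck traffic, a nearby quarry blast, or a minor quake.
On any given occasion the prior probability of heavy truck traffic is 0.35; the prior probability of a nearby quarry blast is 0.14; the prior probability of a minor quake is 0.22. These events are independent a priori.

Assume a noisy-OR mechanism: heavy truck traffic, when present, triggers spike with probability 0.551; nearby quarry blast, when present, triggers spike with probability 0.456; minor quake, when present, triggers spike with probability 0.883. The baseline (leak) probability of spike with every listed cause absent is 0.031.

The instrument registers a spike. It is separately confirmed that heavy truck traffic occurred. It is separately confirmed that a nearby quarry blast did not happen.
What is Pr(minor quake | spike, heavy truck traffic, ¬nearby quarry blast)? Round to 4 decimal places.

Pr(minor quake | spike, heavy truck traffic, ¬nearby quarry blast) ≈ 0.3215

Under noisy-OR, P(spike | causes) = 1 − (1−0.031)·∏(1−qᵢ) over the active causes.
P(spike | heavy truck traffic, ¬nearby quarry blast) = 0.564919*0.78 + 0.949096*0.22 = 0.440637 + 0.208801 = 0.649438
The minor quake-present share is 0.949096*0.22 = 0.208801.
Hence the posterior is 0.208801/0.649438 ≈ 0.3215.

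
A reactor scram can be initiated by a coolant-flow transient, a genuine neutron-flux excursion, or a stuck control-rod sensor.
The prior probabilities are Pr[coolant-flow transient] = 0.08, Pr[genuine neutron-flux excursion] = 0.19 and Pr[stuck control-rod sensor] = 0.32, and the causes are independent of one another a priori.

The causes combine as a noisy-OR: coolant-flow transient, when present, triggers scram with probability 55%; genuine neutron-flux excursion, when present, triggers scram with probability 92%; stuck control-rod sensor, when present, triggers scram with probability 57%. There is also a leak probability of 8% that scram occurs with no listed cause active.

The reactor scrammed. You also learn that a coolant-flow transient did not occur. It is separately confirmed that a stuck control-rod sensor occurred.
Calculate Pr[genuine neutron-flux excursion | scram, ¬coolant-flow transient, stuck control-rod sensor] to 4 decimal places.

Under noisy-OR, P(scram | causes) = 1 − (1−0.08)·∏(1−qᵢ) over the active causes.
Sum P(scram|·) weighted by the priors over both values of genuine neutron-flux excursion:
  P(scram | ¬coolant-flow transient, stuck control-rod sensor) = 0.6044*0.81 + 0.968352*0.19
        = 0.489564 + 0.183987 = 0.673551
Configurations with genuine neutron-flux excursion contribute 0.183987, so
  P(genuine neutron-flux excursion | scram, ¬coolant-flow transient, stuck control-rod sensor) = 0.183987 / 0.673551 ≈ 0.2732

Pr[genuine neutron-flux excursion | scram, ¬coolant-flow transient, stuck control-rod sensor] ≈ 0.2732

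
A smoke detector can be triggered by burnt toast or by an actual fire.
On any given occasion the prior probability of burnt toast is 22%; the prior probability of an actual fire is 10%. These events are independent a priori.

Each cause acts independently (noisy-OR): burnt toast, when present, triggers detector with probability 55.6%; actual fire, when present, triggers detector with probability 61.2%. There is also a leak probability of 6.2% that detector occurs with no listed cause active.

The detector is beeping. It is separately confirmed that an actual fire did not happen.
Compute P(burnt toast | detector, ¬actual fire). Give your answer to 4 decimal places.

P(burnt toast | detector, ¬actual fire) ≈ 0.7264

Under noisy-OR, P(detector | causes) = 1 − (1−0.062)·∏(1−qᵢ) over the active causes.
By total probability over both values of burnt toast:
  P(detector | ¬actual fire) = 0.062·0.78 + 0.583528·0.22
        = 0.048360 + 0.128376 = 0.176736
Keeping only the burnt toast-present terms gives 0.128376, so
  P(burnt toast | detector, ¬actual fire) = 0.128376 / 0.176736 ≈ 0.7264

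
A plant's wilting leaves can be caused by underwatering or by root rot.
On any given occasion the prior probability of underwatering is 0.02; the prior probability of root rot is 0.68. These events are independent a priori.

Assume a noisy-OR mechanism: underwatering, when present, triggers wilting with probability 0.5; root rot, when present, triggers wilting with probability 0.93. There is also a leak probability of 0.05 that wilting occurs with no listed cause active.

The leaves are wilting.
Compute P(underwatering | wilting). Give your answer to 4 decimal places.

P(underwatering | wilting) ≈ 0.0252

Under noisy-OR, P(wilting | causes) = 1 − (1−0.05)·∏(1−qᵢ) over the active causes.
By total probability over the 4 (underwatering, root rot) configurations:
  P(wilting) = 0.05*0.98*0.32 + 0.9335*0.98*0.68 + 0.525*0.02*0.32 + 0.96675*0.02*0.68
        = 0.015680 + 0.622084 + 0.003360 + 0.013148 = 0.654272
Keeping only the underwatering-present terms gives 0.016508, so
  P(underwatering | wilting) = 0.016508 / 0.654272 ≈ 0.0252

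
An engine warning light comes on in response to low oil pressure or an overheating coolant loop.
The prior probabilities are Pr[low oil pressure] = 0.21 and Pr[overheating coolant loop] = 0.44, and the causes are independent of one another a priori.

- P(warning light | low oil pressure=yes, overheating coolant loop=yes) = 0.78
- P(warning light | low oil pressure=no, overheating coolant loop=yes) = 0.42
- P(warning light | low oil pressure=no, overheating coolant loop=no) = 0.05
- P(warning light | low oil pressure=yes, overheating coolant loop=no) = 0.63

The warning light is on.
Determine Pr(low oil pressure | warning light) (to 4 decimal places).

Pr(low oil pressure | warning light) ≈ 0.4651

Enumerate the 4 (low oil pressure, overheating coolant loop) configurations and weight by the priors:
  P(warning light) = 0.05·0.79·0.56 + 0.42·0.79·0.44 + 0.63·0.21·0.56 + 0.78·0.21·0.44
        = 0.022120 + 0.145992 + 0.074088 + 0.072072 = 0.314272
Configurations with low oil pressure contribute 0.146160, so
  P(low oil pressure | warning light) = 0.146160 / 0.314272 ≈ 0.4651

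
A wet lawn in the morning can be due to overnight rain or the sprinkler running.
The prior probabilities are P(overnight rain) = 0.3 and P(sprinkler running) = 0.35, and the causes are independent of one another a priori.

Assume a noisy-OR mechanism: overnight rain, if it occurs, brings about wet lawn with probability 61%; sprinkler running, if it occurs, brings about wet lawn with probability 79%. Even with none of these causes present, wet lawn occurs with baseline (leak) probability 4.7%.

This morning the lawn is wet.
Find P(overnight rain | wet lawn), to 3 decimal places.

P(overnight rain | wet lawn) ≈ 0.502

Under noisy-OR, P(wet lawn | causes) = 1 − (1−0.047)·∏(1−qᵢ) over the active causes.
For the numerator, keep only overnight rain=true terms: 0.122524 + 0.096805 = 0.219329
Normalizer over all consistent configurations: 0.047×0.7×0.65 + 0.79987×0.7×0.35 + 0.62833×0.3×0.65 + 0.921949×0.3×0.35 = 0.436682
P(overnight rain | wet lawn) = 0.219329/0.436682 ≈ 0.502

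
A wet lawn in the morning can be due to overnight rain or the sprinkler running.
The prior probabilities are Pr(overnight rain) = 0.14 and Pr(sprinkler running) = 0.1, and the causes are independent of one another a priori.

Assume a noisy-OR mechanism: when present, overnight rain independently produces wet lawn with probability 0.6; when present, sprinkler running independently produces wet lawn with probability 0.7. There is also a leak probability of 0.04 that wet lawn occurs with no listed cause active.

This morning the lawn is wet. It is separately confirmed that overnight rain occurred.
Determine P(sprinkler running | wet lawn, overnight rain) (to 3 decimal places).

P(sprinkler running | wet lawn, overnight rain) ≈ 0.138

Under noisy-OR, P(wet lawn | causes) = 1 − (1−0.04)·∏(1−qᵢ) over the active causes.
Numerator (weight on configurations with sprinkler running): 0.8848*0.1 = 0.088480
Normalizer over all consistent configurations: 0.616*0.9 + 0.8848*0.1 = 0.642880
P(sprinkler running | wet lawn, overnight rain) = 0.088480/0.642880 ≈ 0.138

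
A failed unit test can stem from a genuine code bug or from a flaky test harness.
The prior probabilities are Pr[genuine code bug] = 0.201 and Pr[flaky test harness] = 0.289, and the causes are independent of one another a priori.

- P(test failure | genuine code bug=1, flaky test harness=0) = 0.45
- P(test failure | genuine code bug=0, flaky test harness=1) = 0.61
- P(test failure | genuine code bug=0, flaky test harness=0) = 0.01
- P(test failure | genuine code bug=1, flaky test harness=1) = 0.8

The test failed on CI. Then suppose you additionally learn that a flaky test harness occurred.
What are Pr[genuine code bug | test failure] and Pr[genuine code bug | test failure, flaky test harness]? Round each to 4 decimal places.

Sum P(test failure|·) weighted by the priors over the 4 (genuine code bug, flaky test harness) configurations:
  P(test failure) = 0.01·0.799·0.711 + 0.61·0.799·0.289 + 0.45·0.201·0.711 + 0.8·0.201·0.289
        = 0.005681 + 0.140856 + 0.064310 + 0.046471 = 0.257318
Configurations with genuine code bug contribute 0.110781, so
  P(genuine code bug | test failure) = 0.110781 / 0.257318 ≈ 0.4305

With the extra evidence:
Enumerate both values of genuine code bug and weight by the priors:
  P(test failure | flaky test harness) = 0.61×0.799 + 0.8×0.201
        = 0.487390 + 0.160800 = 0.648190
Keeping only the genuine code bug-present terms gives 0.160800, so
  P(genuine code bug | test failure, flaky test harness) = 0.160800 / 0.648190 ≈ 0.2481

Pr[genuine code bug | test failure] ≈ 0.4305; Pr[genuine code bug | test failure, flaky test harness] ≈ 0.2481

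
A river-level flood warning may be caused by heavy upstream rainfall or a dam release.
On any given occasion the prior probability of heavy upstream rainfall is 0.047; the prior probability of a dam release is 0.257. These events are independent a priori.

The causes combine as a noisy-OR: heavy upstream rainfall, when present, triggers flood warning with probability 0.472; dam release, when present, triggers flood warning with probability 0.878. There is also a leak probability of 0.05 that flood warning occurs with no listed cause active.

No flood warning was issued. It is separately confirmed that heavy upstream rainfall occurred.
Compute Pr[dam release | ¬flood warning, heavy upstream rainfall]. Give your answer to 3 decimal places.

Under noisy-OR, P(flood warning | causes) = 1 − (1−0.05)·∏(1−qᵢ) over the active causes.
Sum P(¬flood warning|·) weighted by the priors over both values of dam release:
  P(¬flood warning | heavy upstream rainfall) = 0.5016×0.743 + 0.061195×0.257
        = 0.372689 + 0.015727 = 0.388416
Keeping only the dam release-present terms gives 0.015727, so
  P(dam release | ¬flood warning, heavy upstream rainfall) = 0.015727 / 0.388416 ≈ 0.040

Pr[dam release | ¬flood warning, heavy upstream rainfall] ≈ 0.040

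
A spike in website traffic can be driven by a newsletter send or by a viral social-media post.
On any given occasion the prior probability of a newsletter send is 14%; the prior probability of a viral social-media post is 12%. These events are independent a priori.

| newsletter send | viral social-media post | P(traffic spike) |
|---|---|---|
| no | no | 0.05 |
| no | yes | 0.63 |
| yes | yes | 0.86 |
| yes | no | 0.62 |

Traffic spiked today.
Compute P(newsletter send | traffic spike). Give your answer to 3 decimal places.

P(newsletter send | traffic spike) ≈ 0.469

P(traffic spike) = 0.05·0.86·0.88 + 0.63·0.86·0.12 + 0.62·0.14·0.88 + 0.86·0.14·0.12 = 0.037840 + 0.065016 + 0.076384 + 0.014448 = 0.193688
The newsletter send-present share is 0.076384 + 0.014448 = 0.090832.
So P(newsletter send | traffic spike) = 0.090832/0.193688 ≈ 0.469.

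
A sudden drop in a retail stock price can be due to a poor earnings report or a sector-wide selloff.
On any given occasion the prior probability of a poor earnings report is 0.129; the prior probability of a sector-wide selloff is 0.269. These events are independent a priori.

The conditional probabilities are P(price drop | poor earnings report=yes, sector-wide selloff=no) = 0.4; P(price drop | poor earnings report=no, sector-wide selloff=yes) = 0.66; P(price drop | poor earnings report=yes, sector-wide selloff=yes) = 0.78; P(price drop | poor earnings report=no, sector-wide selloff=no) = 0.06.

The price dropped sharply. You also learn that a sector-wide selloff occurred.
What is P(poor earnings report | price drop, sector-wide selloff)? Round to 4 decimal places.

P(poor earnings report | price drop, sector-wide selloff) ≈ 0.1490

P(price drop | sector-wide selloff) = 0.66·0.871 + 0.78·0.129 = 0.574860 + 0.100620 = 0.675480
Restricting to configurations with poor earnings report present: 0.78·0.129 = 0.100620.
Hence the posterior is 0.100620/0.675480 ≈ 0.1490.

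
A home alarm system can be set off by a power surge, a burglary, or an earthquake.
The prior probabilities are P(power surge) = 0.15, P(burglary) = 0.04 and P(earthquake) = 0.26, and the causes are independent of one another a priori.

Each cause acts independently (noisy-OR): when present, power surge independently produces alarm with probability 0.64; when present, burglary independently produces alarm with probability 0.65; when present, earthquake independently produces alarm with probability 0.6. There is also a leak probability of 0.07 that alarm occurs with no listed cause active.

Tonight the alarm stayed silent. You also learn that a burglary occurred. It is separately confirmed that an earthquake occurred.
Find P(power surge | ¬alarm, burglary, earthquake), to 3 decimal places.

P(power surge | ¬alarm, burglary, earthquake) ≈ 0.060

Under noisy-OR, P(alarm | causes) = 1 − (1−0.07)·∏(1−qᵢ) over the active causes.
P(¬alarm | burglary, earthquake) = 0.1302*0.85 + 0.046872*0.15 = 0.110670 + 0.007031 = 0.117701
Of this, 0.007031 comes from 0.046872*0.15 (the power surge=true cases).
Hence the posterior is 0.007031/0.117701 ≈ 0.060.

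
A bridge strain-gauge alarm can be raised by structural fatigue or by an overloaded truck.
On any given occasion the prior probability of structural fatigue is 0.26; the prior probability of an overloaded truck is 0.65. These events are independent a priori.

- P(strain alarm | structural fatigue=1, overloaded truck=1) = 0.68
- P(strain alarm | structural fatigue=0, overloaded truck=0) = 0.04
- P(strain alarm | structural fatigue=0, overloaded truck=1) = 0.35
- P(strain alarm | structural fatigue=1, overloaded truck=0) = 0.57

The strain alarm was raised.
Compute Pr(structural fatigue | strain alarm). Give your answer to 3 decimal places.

Pr(structural fatigue | strain alarm) ≈ 0.483

For the numerator, keep only structural fatigue=true terms: 0.051870 + 0.114920 = 0.166790
Denominator P(strain alarm): 0.04·0.74·0.35 + 0.35·0.74·0.65 + 0.57·0.26·0.35 + 0.68·0.26·0.65 = 0.345500
P(structural fatigue | strain alarm) = 0.166790/0.345500 ≈ 0.483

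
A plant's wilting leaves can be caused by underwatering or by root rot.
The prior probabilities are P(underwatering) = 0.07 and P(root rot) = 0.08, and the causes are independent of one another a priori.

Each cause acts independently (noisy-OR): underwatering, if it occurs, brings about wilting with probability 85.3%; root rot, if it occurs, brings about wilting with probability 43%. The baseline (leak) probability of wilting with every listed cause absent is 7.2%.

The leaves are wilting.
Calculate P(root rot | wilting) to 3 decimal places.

P(root rot | wilting) ≈ 0.255

Under noisy-OR, P(wilting | causes) = 1 − (1−0.072)·∏(1−qᵢ) over the active causes.
Numerator (weight on configurations with root rot): 0.035045 + 0.005165 = 0.040210
Denominator P(wilting): 0.072*0.93*0.92 + 0.47104*0.93*0.08 + 0.863584*0.07*0.92 + 0.922243*0.07*0.08 = 0.157428
Posterior = 0.040210 / 0.157428 ≈ 0.255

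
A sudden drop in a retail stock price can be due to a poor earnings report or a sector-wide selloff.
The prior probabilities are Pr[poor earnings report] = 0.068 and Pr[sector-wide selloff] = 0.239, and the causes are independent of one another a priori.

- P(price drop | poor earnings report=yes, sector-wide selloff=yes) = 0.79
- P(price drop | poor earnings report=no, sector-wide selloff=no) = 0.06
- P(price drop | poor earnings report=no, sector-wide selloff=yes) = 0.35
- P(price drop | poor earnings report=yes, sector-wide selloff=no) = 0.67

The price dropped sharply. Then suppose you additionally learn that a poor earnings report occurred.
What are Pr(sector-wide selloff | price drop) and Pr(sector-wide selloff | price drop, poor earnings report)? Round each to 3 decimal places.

P(price drop) = 0.06*0.932*0.761 + 0.35*0.932*0.239 + 0.67*0.068*0.761 + 0.79*0.068*0.239 = 0.042555 + 0.077962 + 0.034671 + 0.012839 = 0.168027
Of this, 0.090801 comes from 0.077962 + 0.012839 (the sector-wide selloff=true cases).
P(sector-wide selloff | price drop) = 0.090801 / 0.168027 ≈ 0.540

With the extra evidence:
Weight on sector-wide selloff=true, given the evidence: 0.79·0.239 = 0.188810
Denominator P(price drop | poor earnings report): 0.67·0.761 + 0.79·0.239 = 0.698680
P(sector-wide selloff | price drop, poor earnings report) = 0.188810/0.698680 ≈ 0.270

Pr(sector-wide selloff | price drop) ≈ 0.540; Pr(sector-wide selloff | price drop, poor earnings report) ≈ 0.270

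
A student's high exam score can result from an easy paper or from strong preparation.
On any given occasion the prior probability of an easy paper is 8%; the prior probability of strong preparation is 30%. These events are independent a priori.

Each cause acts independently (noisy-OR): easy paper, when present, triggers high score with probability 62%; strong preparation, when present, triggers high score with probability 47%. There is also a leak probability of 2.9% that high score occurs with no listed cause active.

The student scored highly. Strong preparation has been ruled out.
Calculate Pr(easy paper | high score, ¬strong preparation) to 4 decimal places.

Under noisy-OR, P(high score | causes) = 1 − (1−0.029)·∏(1−qᵢ) over the active causes.
P(high score | ¬strong preparation) = 0.029×0.92 + 0.63102×0.08 = 0.026680 + 0.050482 = 0.077162
Restricting to configurations with easy paper present: 0.63102×0.08 = 0.050482.
So P(easy paper | high score, ¬strong preparation) = 0.050482/0.077162 ≈ 0.6542.

Pr(easy paper | high score, ¬strong preparation) ≈ 0.6542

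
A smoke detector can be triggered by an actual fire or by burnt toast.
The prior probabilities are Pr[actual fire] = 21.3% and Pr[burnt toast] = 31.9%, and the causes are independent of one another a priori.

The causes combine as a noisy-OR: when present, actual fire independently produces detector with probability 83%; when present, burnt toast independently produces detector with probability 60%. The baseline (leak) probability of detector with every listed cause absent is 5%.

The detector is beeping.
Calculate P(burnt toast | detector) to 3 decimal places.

P(burnt toast | detector) ≈ 0.596

Under noisy-OR, P(detector | causes) = 1 − (1−0.05)·∏(1−qᵢ) over the active causes.
Weight on burnt toast=true, given the evidence: 0.155653 + 0.063558 = 0.219211
The normalizing constant is 0.05·0.787·0.681 + 0.62·0.787·0.319 + 0.8385·0.213·0.681 + 0.9354·0.213·0.319 = 0.367635
P(burnt toast | detector) = 0.219211/0.367635 ≈ 0.596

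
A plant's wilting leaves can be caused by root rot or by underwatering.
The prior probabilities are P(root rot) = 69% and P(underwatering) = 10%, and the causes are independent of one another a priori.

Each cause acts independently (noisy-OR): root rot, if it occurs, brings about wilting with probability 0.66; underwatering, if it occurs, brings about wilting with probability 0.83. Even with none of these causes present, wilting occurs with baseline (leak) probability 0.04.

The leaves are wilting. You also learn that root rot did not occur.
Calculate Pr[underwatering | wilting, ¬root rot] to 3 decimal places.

Pr[underwatering | wilting, ¬root rot] ≈ 0.699

Under noisy-OR, P(wilting | causes) = 1 − (1−0.04)·∏(1−qᵢ) over the active causes.
P(wilting | ¬root rot) = 0.04*0.9 + 0.8368*0.1 = 0.036000 + 0.083680 = 0.119680
The underwatering-present share is 0.8368*0.1 = 0.083680.
P(underwatering | wilting, ¬root rot) = 0.083680 / 0.119680 ≈ 0.699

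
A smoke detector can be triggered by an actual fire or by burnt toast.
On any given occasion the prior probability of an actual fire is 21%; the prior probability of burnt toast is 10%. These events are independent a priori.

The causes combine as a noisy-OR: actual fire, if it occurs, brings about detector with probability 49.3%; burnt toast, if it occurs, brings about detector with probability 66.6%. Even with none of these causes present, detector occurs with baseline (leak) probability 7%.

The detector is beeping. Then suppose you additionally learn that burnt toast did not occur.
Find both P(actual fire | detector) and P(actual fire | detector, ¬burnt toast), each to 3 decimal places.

Under noisy-OR, P(detector | causes) = 1 − (1−0.07)·∏(1−qᵢ) over the active causes.
P(detector) = 0.07×0.79×0.9 + 0.68938×0.79×0.1 + 0.52849×0.21×0.9 + 0.842516×0.21×0.1 = 0.049770 + 0.054461 + 0.099885 + 0.017693 = 0.221809
Of this, 0.117578 comes from 0.099885 + 0.017693 (the actual fire=true cases).
So P(actual fire | detector) = 0.117578/0.221809 ≈ 0.530.

Now also conditioning on burnt toast≠true:
By total probability over both values of actual fire:
  P(detector | ¬burnt toast) = 0.07×0.79 + 0.52849×0.21
        = 0.055300 + 0.110983 = 0.166283
Keeping only the actual fire-present terms gives 0.110983, so
  P(actual fire | detector, ¬burnt toast) = 0.110983 / 0.166283 ≈ 0.667
With burnt toast excluded, actual fire must carry more of the explanatory weight for the detector.

P(actual fire | detector) ≈ 0.530; P(actual fire | detector, ¬burnt toast) ≈ 0.667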